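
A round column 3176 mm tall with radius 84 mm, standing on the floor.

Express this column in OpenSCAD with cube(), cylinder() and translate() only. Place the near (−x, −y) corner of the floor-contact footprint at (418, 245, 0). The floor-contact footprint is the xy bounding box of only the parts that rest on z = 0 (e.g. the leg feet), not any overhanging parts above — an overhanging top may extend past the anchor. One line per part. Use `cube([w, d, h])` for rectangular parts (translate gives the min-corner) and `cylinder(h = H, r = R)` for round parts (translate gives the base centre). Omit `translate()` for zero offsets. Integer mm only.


translate([502, 329, 0]) cylinder(h = 3176, r = 84);


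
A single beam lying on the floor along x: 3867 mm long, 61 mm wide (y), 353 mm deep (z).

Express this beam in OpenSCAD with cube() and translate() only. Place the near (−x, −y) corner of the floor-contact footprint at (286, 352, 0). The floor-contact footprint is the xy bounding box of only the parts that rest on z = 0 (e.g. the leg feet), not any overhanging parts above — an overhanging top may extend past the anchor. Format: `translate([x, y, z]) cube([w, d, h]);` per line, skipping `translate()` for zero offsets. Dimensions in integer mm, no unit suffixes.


translate([286, 352, 0]) cube([3867, 61, 353]);


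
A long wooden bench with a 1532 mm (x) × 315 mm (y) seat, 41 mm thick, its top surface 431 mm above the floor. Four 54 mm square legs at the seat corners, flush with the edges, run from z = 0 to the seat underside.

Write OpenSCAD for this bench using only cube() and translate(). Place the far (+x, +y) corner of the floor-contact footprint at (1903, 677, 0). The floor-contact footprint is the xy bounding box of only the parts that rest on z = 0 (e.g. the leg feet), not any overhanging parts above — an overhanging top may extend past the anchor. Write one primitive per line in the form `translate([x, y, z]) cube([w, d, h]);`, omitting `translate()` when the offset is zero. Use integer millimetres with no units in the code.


translate([371, 362, 390]) cube([1532, 315, 41]);
translate([371, 362, 0]) cube([54, 54, 390]);
translate([371, 623, 0]) cube([54, 54, 390]);
translate([1849, 362, 0]) cube([54, 54, 390]);
translate([1849, 623, 0]) cube([54, 54, 390]);


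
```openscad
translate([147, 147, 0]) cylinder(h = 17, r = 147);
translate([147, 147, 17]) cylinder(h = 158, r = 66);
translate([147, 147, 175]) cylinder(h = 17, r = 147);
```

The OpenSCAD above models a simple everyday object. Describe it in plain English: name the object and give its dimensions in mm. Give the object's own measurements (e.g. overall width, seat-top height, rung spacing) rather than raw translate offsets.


A spool: two coaxial disc flanges of radius 147 mm and thickness 17 mm, joined by a core cylinder of radius 66 mm and height 158 mm. The lower flange rests on z = 0 and the three cylinders share a vertical axis.


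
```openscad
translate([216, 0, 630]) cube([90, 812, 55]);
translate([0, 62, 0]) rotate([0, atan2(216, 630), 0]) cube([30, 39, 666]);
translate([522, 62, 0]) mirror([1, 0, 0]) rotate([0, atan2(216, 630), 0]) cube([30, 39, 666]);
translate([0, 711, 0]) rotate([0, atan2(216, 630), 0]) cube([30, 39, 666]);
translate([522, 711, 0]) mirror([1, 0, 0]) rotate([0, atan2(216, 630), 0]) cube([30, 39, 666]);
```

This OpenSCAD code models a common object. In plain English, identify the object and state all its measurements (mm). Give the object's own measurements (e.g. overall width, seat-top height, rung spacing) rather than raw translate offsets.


A sawhorse. A 90×812×55 mm beam (x, y, z) sits on two A-frame leg pairs. Each pair is two raked legs of 30×39 mm section (39 mm along y) splaying symmetrically in x. Each leg rises 630 mm vertically over 216 mm of horizontal reach and is 666 mm long along its own axis. Every leg's outer bottom edge rests on the floor and its outer top edge meets a bottom edge of the beam — the left legs (tilting toward +x) meet the beam's −x bottom edge, the right legs (their mirror images, tilting toward −x) meet its +x bottom edge — so the leg tops tuck under the beam, the beam's underside is 630 mm above the floor, and the feet are 522 mm apart outside-to-outside with the beam centred between them. The two leg pairs are set in 62 mm from either end of the beam.


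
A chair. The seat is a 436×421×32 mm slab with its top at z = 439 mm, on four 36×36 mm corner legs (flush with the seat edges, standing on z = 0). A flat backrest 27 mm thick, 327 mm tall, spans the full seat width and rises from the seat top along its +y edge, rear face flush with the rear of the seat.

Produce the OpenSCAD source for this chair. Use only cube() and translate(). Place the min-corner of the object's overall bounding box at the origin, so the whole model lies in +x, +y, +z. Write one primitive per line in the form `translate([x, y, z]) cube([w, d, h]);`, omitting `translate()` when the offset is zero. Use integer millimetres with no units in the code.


translate([0, 0, 407]) cube([436, 421, 32]);
cube([36, 36, 407]);
translate([400, 0, 0]) cube([36, 36, 407]);
translate([0, 385, 0]) cube([36, 36, 407]);
translate([400, 385, 0]) cube([36, 36, 407]);
translate([0, 394, 439]) cube([436, 27, 327]);


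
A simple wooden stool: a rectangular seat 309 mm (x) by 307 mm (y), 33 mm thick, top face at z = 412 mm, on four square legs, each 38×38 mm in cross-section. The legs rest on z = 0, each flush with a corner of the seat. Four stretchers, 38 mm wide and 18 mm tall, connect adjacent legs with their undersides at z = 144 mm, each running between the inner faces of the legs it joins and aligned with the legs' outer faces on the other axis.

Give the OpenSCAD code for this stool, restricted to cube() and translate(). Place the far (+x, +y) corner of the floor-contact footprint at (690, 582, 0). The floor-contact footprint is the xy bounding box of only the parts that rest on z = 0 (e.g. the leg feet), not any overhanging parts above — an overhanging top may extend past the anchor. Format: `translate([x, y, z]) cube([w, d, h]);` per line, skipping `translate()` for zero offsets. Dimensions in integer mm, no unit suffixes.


translate([381, 275, 379]) cube([309, 307, 33]);
translate([381, 275, 0]) cube([38, 38, 379]);
translate([652, 275, 0]) cube([38, 38, 379]);
translate([381, 544, 0]) cube([38, 38, 379]);
translate([652, 544, 0]) cube([38, 38, 379]);
translate([419, 275, 144]) cube([233, 38, 18]);
translate([419, 544, 144]) cube([233, 38, 18]);
translate([381, 313, 144]) cube([38, 231, 18]);
translate([652, 313, 144]) cube([38, 231, 18]);


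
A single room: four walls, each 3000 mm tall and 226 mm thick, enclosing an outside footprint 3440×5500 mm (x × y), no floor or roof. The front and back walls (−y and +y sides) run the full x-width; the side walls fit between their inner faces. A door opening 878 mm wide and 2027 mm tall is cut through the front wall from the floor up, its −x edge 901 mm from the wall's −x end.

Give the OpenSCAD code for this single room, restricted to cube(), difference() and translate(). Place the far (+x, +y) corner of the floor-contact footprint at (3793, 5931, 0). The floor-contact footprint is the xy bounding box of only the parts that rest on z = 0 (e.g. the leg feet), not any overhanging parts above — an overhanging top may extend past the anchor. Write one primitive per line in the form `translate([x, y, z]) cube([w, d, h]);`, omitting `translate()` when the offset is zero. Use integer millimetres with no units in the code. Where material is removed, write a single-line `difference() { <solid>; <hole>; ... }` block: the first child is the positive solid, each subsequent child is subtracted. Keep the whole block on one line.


difference() { translate([353, 431, 0]) cube([3440, 226, 3000]); translate([1254, 431, 0]) cube([878, 226, 2027]); }
translate([353, 5705, 0]) cube([3440, 226, 3000]);
translate([353, 657, 0]) cube([226, 5048, 3000]);
translate([3567, 657, 0]) cube([226, 5048, 3000]);


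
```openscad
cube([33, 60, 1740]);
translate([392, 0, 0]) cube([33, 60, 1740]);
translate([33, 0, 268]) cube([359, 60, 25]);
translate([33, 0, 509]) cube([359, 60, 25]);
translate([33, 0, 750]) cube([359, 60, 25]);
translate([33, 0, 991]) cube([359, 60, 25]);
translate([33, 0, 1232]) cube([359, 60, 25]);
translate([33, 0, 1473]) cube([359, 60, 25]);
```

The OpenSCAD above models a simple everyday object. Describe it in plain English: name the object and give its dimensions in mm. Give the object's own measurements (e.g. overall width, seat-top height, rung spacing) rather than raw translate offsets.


A straight ladder. Two 33×60 mm vertical rails, 1740 mm tall, stand 425 mm apart (outside-to-outside) with their front faces coplanar on the −y side. 6 rungs, each 60 mm deep and 25 mm tall, span between the inner faces of the rails, front faces flush with the rails. The lowest rung's underside is at z = 268 mm and rungs are spaced 241 mm apart (underside to underside).


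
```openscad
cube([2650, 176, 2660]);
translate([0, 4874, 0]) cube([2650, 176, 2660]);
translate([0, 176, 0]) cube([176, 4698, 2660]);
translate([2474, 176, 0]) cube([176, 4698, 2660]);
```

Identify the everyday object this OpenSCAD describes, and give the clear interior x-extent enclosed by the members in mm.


A house (or room) frame. The interior width is 2298 mm.

Four 2660 mm walls enclosing a rectangle with no floor or roof — a room or house frame. Outside width is 2650 mm and wall thickness is 176 mm, so the interior width is 2650 − 2 × 176 = 2298 mm.


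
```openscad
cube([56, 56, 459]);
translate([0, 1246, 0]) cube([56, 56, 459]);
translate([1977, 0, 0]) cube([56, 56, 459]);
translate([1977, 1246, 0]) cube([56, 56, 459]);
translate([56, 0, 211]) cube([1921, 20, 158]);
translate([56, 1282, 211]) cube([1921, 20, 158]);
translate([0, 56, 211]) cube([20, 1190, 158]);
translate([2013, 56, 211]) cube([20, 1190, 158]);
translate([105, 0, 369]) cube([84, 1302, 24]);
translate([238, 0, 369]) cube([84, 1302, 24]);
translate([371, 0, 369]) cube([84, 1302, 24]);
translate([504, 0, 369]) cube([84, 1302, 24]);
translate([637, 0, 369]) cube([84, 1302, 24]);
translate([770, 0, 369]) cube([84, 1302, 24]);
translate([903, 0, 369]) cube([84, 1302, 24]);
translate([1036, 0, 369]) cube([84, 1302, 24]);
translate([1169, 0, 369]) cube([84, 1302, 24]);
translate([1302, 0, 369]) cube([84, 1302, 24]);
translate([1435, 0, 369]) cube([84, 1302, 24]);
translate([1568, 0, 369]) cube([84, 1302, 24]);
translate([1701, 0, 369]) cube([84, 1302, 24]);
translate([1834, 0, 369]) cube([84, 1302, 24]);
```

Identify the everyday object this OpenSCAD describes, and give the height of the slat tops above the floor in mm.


A bed frame. The slat-top height is 393 mm.

Four posts, four rails, and a row of slats — a bed frame. Slats sit on the rails at z = 211 + 158 = 369; with slat thickness 24, the top is 393 mm.


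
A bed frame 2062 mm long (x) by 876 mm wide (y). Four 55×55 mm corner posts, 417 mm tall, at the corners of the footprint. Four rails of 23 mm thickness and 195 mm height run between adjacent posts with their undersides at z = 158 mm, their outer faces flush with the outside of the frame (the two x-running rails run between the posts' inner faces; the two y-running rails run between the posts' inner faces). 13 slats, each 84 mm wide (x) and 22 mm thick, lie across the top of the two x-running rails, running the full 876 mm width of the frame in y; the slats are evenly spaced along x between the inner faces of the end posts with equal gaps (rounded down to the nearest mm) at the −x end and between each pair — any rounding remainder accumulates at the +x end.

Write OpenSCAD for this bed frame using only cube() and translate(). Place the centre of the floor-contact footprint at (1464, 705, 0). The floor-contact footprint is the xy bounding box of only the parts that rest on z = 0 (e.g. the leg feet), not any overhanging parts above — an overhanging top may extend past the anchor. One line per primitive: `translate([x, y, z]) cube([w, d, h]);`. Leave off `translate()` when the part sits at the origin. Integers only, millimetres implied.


translate([433, 267, 0]) cube([55, 55, 417]);
translate([433, 1088, 0]) cube([55, 55, 417]);
translate([2440, 267, 0]) cube([55, 55, 417]);
translate([2440, 1088, 0]) cube([55, 55, 417]);
translate([488, 267, 158]) cube([1952, 23, 195]);
translate([488, 1120, 158]) cube([1952, 23, 195]);
translate([433, 322, 158]) cube([23, 766, 195]);
translate([2472, 322, 158]) cube([23, 766, 195]);
translate([549, 267, 353]) cube([84, 876, 22]);
translate([694, 267, 353]) cube([84, 876, 22]);
translate([839, 267, 353]) cube([84, 876, 22]);
translate([984, 267, 353]) cube([84, 876, 22]);
translate([1129, 267, 353]) cube([84, 876, 22]);
translate([1274, 267, 353]) cube([84, 876, 22]);
translate([1419, 267, 353]) cube([84, 876, 22]);
translate([1564, 267, 353]) cube([84, 876, 22]);
translate([1709, 267, 353]) cube([84, 876, 22]);
translate([1854, 267, 353]) cube([84, 876, 22]);
translate([1999, 267, 353]) cube([84, 876, 22]);
translate([2144, 267, 353]) cube([84, 876, 22]);
translate([2289, 267, 353]) cube([84, 876, 22]);


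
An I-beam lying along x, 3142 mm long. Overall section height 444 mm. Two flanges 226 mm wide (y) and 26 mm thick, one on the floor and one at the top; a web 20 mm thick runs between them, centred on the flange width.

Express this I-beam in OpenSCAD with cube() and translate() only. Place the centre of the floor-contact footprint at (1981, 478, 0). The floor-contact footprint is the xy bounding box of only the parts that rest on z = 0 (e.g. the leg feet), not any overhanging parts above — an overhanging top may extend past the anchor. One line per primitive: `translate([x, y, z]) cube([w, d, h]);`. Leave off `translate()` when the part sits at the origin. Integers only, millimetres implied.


translate([410, 365, 0]) cube([3142, 226, 26]);
translate([410, 468, 26]) cube([3142, 20, 392]);
translate([410, 365, 418]) cube([3142, 226, 26]);


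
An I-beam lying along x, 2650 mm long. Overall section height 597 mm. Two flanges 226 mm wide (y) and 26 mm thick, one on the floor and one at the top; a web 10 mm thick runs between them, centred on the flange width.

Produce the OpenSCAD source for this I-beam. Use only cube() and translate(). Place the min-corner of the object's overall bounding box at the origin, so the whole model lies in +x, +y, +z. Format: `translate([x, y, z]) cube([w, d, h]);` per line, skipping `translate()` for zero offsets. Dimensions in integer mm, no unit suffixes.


cube([2650, 226, 26]);
translate([0, 108, 26]) cube([2650, 10, 545]);
translate([0, 0, 571]) cube([2650, 226, 26]);


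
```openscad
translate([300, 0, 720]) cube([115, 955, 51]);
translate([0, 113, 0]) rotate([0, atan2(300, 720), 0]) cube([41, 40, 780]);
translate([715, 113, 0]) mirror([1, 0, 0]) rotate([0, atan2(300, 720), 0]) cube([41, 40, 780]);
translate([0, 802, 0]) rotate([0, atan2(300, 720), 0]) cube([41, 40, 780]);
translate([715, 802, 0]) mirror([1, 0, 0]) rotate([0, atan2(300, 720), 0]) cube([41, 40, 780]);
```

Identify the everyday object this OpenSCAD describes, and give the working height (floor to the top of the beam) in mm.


A sawhorse. The overall height is 771 mm.

A beam across two mirrored pairs of raked legs — a sawhorse. The beam's underside is at z = 720 (matching the legs' vertical rise in atan2(300, 720)) and the beam is 51 mm tall, so its top is at 720 + 51 = 771 mm. The raked legs top out at the beam's underside, so that is the highest point.


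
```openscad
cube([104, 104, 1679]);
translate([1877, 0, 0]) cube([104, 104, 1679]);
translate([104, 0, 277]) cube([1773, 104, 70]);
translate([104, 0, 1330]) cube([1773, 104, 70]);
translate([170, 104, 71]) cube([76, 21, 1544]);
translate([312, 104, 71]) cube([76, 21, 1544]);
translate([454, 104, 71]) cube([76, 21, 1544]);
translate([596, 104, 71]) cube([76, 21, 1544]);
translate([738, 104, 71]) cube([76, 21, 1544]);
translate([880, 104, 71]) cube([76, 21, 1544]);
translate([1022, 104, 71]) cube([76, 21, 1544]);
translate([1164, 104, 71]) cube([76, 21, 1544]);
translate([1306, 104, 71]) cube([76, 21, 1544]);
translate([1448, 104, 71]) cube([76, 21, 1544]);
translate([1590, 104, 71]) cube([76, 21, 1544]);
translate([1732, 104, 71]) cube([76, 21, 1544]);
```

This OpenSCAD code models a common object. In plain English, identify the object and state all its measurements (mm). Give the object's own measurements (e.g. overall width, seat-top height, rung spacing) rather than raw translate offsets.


A fence section. Two 104×104 mm posts, 1679 mm tall, stand on the floor with a clear span of 1773 mm between their inner faces. Two horizontal rails of 104×70 mm section span the gap between the posts with their undersides at z = 277 mm and z = 1330 mm, flush with the posts' −y face. 12 pickets, each 76 mm wide, 21 mm thick and 1544 mm tall, are fixed to the +y face of the rails with their bottoms at z = 71 mm, spaced across the span with a 66 mm gap after the −x post and between neighbouring pickets, with 69 mm left before the +x post.


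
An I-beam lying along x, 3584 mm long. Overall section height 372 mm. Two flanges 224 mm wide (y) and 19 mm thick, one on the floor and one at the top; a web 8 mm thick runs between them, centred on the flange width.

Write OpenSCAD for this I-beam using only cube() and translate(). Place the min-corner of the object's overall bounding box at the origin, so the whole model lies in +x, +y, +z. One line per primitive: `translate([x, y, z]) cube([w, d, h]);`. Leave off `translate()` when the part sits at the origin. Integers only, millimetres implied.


cube([3584, 224, 19]);
translate([0, 108, 19]) cube([3584, 8, 334]);
translate([0, 0, 353]) cube([3584, 224, 19]);


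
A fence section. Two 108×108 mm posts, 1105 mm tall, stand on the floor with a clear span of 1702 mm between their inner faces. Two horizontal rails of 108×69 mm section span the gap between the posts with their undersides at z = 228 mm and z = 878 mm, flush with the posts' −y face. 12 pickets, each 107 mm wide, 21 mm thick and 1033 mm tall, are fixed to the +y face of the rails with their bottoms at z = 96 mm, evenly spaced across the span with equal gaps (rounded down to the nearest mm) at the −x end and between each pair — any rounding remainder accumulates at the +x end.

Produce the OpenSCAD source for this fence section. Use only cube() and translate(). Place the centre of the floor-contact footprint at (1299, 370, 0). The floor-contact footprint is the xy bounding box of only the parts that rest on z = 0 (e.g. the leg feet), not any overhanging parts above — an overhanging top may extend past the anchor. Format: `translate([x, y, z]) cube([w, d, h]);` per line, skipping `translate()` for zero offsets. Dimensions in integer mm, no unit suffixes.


translate([340, 316, 0]) cube([108, 108, 1105]);
translate([2150, 316, 0]) cube([108, 108, 1105]);
translate([448, 316, 228]) cube([1702, 108, 69]);
translate([448, 316, 878]) cube([1702, 108, 69]);
translate([480, 424, 96]) cube([107, 21, 1033]);
translate([619, 424, 96]) cube([107, 21, 1033]);
translate([758, 424, 96]) cube([107, 21, 1033]);
translate([897, 424, 96]) cube([107, 21, 1033]);
translate([1036, 424, 96]) cube([107, 21, 1033]);
translate([1175, 424, 96]) cube([107, 21, 1033]);
translate([1314, 424, 96]) cube([107, 21, 1033]);
translate([1453, 424, 96]) cube([107, 21, 1033]);
translate([1592, 424, 96]) cube([107, 21, 1033]);
translate([1731, 424, 96]) cube([107, 21, 1033]);
translate([1870, 424, 96]) cube([107, 21, 1033]);
translate([2009, 424, 96]) cube([107, 21, 1033]);


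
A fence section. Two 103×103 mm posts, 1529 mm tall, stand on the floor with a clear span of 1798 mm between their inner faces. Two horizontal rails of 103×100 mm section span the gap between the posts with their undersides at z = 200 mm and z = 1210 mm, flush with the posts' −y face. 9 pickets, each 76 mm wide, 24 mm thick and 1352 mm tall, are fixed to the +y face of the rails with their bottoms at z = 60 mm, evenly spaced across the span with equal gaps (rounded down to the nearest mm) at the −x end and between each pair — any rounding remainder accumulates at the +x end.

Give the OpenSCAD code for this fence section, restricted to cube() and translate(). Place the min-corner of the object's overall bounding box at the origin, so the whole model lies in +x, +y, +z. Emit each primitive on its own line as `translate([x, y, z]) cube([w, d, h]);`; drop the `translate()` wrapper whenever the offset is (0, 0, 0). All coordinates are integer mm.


cube([103, 103, 1529]);
translate([1901, 0, 0]) cube([103, 103, 1529]);
translate([103, 0, 200]) cube([1798, 103, 100]);
translate([103, 0, 1210]) cube([1798, 103, 100]);
translate([214, 103, 60]) cube([76, 24, 1352]);
translate([401, 103, 60]) cube([76, 24, 1352]);
translate([588, 103, 60]) cube([76, 24, 1352]);
translate([775, 103, 60]) cube([76, 24, 1352]);
translate([962, 103, 60]) cube([76, 24, 1352]);
translate([1149, 103, 60]) cube([76, 24, 1352]);
translate([1336, 103, 60]) cube([76, 24, 1352]);
translate([1523, 103, 60]) cube([76, 24, 1352]);
translate([1710, 103, 60]) cube([76, 24, 1352]);


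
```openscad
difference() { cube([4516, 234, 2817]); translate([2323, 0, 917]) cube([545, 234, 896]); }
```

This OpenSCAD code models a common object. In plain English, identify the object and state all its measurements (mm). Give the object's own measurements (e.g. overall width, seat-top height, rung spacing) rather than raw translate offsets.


A wall 4516 mm long (x), 234 mm thick (y), 2817 mm tall, with a rectangular window opening cut through it. The opening is 545 mm wide and 896 mm tall; its sill is at z = 917 mm and its near (−x) edge is 2323 mm from the wall's −x end. The opening passes through the full wall thickness.


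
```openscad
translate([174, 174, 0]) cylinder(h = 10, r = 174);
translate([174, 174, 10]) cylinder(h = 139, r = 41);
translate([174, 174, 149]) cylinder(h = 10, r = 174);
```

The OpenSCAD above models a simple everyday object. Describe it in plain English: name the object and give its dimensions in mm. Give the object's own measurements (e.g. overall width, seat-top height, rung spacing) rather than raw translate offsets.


A spool: two coaxial disc flanges of radius 174 mm and thickness 10 mm, joined by a core cylinder of radius 41 mm and height 139 mm. The lower flange rests on z = 0 and the three cylinders share a vertical axis.


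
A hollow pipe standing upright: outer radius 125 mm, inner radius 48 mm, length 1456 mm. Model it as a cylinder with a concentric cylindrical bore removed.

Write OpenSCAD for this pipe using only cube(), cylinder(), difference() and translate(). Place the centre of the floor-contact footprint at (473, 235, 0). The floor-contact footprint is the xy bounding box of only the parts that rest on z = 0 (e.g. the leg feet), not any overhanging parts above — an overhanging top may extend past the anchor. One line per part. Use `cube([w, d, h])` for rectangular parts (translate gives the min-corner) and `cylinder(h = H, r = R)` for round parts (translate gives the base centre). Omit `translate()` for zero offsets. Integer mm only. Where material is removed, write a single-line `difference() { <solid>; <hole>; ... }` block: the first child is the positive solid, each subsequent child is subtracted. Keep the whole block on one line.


difference() { translate([473, 235, 0]) cylinder(h = 1456, r = 125); translate([473, 235, 0]) cylinder(h = 1456, r = 48); }


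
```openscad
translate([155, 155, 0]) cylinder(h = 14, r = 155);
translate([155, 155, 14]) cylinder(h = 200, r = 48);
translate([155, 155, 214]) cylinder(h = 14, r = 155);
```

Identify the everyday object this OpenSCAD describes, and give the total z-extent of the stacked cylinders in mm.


A spool. The overall height is 228 mm.

Three coaxial cylinders, large–small–large — a spool. Two 14 mm flanges and a 200 mm core give 14 + 200 + 14 = 228 mm.


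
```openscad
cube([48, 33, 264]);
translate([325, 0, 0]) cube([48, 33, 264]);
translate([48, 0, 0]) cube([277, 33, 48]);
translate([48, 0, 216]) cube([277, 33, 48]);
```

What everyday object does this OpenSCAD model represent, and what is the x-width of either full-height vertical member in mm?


A picture frame. The border width is 48 mm.

Four thin pieces enclosing a rectangular opening — a picture frame. The two full-height stiles are 264 mm tall; the top rail sits at z = 216 and is 48 mm tall, so the border above the opening is 264 − 216 = 48 mm, matching the stile x-width.


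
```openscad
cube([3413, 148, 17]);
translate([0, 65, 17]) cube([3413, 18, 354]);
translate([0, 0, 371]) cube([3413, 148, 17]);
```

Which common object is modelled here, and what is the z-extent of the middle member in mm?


An I-beam. The web height is 354 mm.

Two wide flanges with a thin centred web — an I-beam. Overall 388 mm minus two 17 mm flanges gives a web of 388 − 2·17 = 354 mm.


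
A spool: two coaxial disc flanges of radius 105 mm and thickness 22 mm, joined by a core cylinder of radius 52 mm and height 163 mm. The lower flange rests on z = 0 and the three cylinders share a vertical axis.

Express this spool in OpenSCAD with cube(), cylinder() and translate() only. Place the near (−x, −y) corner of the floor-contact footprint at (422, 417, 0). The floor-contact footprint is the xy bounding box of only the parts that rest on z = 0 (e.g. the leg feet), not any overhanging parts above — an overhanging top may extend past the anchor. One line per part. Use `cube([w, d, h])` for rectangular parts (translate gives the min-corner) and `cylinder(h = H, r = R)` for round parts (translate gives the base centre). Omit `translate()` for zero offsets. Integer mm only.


translate([527, 522, 0]) cylinder(h = 22, r = 105);
translate([527, 522, 22]) cylinder(h = 163, r = 52);
translate([527, 522, 185]) cylinder(h = 22, r = 105);


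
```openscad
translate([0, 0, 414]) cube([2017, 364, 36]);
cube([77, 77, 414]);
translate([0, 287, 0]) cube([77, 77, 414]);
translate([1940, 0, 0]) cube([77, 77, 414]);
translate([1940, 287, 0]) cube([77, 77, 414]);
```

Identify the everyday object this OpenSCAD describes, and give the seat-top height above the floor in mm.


A bench. The seat-top height is 450 mm.

A long slab on four corner posts — a bench. The slab sits at z = 414 with thickness 36, so the top is 414 + 36 = 450 mm.


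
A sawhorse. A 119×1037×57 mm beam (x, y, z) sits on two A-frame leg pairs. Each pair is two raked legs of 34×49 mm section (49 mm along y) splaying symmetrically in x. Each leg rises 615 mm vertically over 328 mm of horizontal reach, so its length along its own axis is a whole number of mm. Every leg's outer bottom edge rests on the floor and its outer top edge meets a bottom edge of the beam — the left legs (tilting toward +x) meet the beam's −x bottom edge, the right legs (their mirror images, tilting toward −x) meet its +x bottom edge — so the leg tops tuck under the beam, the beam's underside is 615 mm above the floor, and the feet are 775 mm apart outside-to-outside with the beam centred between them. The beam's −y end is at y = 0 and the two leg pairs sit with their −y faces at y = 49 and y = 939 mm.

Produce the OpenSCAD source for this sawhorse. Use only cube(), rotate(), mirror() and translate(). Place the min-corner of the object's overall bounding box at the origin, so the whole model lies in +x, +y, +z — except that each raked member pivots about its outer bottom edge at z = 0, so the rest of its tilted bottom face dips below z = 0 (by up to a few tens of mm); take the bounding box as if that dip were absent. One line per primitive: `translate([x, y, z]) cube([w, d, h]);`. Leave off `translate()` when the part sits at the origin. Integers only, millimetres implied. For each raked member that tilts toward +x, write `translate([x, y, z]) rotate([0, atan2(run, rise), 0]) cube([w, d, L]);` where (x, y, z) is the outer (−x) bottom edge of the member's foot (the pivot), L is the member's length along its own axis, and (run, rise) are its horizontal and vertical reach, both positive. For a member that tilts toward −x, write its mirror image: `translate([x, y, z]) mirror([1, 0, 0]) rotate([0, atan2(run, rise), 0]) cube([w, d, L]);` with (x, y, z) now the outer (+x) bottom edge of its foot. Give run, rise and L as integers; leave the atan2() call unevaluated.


// leg length = √(328² + 615²) = 697
// right-leg outer foot x = 2·328 + 119 = 775
// beam min-corner = (328, 0, 615)
translate([328, 0, 615]) cube([119, 1037, 57]);
translate([0, 49, 0]) rotate([0, atan2(328, 615), 0]) cube([34, 49, 697]);
translate([775, 49, 0]) mirror([1, 0, 0]) rotate([0, atan2(328, 615), 0]) cube([34, 49, 697]);
translate([0, 939, 0]) rotate([0, atan2(328, 615), 0]) cube([34, 49, 697]);
translate([775, 939, 0]) mirror([1, 0, 0]) rotate([0, atan2(328, 615), 0]) cube([34, 49, 697]);


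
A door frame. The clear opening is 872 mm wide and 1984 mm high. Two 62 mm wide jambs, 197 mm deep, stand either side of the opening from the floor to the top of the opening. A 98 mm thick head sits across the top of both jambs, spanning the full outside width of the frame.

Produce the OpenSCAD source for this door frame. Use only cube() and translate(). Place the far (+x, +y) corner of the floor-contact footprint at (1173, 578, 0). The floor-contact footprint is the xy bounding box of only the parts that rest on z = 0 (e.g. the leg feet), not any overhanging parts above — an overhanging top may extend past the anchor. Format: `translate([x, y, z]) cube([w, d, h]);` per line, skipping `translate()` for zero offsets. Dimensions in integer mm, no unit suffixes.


translate([177, 381, 0]) cube([62, 197, 1984]);
translate([1111, 381, 0]) cube([62, 197, 1984]);
translate([177, 381, 1984]) cube([996, 197, 98]);


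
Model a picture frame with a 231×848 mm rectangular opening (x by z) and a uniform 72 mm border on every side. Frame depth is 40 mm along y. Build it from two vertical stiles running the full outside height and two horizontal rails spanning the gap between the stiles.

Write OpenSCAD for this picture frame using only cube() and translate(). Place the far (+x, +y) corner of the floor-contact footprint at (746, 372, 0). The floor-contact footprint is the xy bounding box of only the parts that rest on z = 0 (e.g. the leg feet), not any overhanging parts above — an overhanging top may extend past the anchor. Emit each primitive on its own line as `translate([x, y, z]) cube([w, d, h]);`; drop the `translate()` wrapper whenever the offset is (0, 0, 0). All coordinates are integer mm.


translate([371, 332, 0]) cube([72, 40, 992]);
translate([674, 332, 0]) cube([72, 40, 992]);
translate([443, 332, 0]) cube([231, 40, 72]);
translate([443, 332, 920]) cube([231, 40, 72]);


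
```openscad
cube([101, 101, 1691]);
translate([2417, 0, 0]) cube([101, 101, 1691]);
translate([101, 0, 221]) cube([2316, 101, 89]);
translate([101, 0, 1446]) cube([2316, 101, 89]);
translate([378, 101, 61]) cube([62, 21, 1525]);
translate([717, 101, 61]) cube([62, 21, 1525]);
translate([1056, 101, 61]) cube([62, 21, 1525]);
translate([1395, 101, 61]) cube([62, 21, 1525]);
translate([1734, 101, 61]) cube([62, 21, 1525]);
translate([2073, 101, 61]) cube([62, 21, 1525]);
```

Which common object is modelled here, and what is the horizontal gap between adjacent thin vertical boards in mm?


A fence section. The picket gap is 277 mm.

Two posts, two rails, 6 pickets — a fence section. Span 2316 mm holds 6 pickets of 62 mm with 7 equal gaps: ⌊(2316 − 6·62) / 7⌋ = 277 mm.


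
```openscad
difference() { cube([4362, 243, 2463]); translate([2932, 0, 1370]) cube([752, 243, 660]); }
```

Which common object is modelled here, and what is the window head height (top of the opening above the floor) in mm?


A wall with a window opening. The window head height is 2030 mm.

A wall with a rectangular opening subtracted — a window. Sill at z = 1370, opening 660 mm tall, so the head is at 1370 + 660 = 2030 mm.


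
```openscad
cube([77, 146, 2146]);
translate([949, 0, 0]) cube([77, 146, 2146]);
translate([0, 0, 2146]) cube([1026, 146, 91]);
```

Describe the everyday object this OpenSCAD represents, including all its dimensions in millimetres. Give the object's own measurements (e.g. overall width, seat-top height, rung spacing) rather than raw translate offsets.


A door frame. The clear opening is 872 mm wide and 2146 mm high. Two 77 mm wide jambs, 146 mm deep, stand either side of the opening from the floor to the top of the opening. A 91 mm thick head sits across the top of both jambs, spanning the full outside width of the frame.


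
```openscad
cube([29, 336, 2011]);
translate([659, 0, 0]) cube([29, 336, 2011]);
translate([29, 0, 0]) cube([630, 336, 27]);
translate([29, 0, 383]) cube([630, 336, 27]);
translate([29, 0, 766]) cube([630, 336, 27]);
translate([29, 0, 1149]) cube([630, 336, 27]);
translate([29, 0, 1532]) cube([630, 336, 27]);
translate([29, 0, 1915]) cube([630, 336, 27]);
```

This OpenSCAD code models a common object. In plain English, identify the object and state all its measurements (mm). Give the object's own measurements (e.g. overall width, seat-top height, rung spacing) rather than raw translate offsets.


An open bookshelf. Two side panels, each 29 mm thick, 336 mm deep and 2011 mm tall, stand 688 mm apart (outside-to-outside). Between them sit 6 shelves, each 27 mm thick and 336 mm deep, spanning the full gap between the sides. The bottom shelf rests on the floor (its underside at z = 0) and the clear gap between one shelf's top and the next shelf's underside is 356 mm.


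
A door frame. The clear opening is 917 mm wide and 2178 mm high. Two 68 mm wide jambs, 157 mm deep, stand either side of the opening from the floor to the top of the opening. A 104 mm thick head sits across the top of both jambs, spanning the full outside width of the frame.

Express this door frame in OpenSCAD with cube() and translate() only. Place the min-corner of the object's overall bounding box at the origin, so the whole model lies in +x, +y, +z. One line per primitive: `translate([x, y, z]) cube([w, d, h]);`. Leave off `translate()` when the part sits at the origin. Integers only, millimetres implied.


cube([68, 157, 2178]);
translate([985, 0, 0]) cube([68, 157, 2178]);
translate([0, 0, 2178]) cube([1053, 157, 104]);


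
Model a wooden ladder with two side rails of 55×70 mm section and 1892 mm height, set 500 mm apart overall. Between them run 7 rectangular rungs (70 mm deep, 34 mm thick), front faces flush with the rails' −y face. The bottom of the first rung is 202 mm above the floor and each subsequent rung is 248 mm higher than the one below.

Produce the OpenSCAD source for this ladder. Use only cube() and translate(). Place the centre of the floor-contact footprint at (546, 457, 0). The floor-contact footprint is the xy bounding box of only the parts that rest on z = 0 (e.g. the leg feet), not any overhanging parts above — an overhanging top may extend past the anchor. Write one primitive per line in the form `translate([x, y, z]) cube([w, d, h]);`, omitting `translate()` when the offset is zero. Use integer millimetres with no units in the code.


// rung span = 500 - 2*55 = 390
// rung[k] z = 202 + k*248
translate([296, 422, 0]) cube([55, 70, 1892]);
translate([741, 422, 0]) cube([55, 70, 1892]);
translate([351, 422, 202]) cube([390, 70, 34]);
translate([351, 422, 450]) cube([390, 70, 34]);
translate([351, 422, 698]) cube([390, 70, 34]);
translate([351, 422, 946]) cube([390, 70, 34]);
translate([351, 422, 1194]) cube([390, 70, 34]);
translate([351, 422, 1442]) cube([390, 70, 34]);
translate([351, 422, 1690]) cube([390, 70, 34]);


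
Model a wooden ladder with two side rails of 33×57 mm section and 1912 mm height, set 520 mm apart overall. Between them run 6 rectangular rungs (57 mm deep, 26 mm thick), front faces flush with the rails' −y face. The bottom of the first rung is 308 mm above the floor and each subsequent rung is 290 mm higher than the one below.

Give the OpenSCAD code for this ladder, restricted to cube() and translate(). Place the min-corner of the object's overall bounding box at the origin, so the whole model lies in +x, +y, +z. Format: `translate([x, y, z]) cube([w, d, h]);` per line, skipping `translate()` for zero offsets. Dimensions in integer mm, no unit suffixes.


cube([33, 57, 1912]);
translate([487, 0, 0]) cube([33, 57, 1912]);
translate([33, 0, 308]) cube([454, 57, 26]);
translate([33, 0, 598]) cube([454, 57, 26]);
translate([33, 0, 888]) cube([454, 57, 26]);
translate([33, 0, 1178]) cube([454, 57, 26]);
translate([33, 0, 1468]) cube([454, 57, 26]);
translate([33, 0, 1758]) cube([454, 57, 26]);


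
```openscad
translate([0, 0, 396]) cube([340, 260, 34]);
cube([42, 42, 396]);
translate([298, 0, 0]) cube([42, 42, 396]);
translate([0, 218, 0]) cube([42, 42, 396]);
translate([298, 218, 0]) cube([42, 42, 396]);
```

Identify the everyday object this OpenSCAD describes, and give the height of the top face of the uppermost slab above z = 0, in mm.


A stool. The seat height is 430 mm.

A 340×260×34 slab at z = 396 on four corner posts — a stool. The seat top is 396 + 34 = 430 mm.


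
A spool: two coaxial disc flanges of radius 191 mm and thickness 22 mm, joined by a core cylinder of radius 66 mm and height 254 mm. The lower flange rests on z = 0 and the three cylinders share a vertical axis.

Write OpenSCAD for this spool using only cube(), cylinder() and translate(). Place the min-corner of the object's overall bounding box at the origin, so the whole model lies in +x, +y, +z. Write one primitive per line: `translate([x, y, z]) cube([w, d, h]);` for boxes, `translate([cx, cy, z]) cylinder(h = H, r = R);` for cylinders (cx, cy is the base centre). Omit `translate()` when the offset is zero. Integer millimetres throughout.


translate([191, 191, 0]) cylinder(h = 22, r = 191);
translate([191, 191, 22]) cylinder(h = 254, r = 66);
translate([191, 191, 276]) cylinder(h = 22, r = 191);


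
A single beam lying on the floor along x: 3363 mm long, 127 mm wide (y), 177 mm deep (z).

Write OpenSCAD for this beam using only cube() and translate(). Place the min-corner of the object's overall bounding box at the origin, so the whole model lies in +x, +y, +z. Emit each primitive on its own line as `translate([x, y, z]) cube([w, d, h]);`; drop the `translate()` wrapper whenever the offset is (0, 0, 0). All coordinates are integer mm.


cube([3363, 127, 177]);


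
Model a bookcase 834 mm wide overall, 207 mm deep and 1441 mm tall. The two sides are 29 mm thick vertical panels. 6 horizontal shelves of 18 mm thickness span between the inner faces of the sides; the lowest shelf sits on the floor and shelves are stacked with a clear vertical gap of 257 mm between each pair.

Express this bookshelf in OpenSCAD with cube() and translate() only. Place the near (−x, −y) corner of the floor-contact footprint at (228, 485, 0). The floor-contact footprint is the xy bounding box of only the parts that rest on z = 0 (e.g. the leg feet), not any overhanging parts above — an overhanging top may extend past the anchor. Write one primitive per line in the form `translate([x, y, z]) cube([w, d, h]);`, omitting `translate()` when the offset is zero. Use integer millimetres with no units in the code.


translate([228, 485, 0]) cube([29, 207, 1441]);
translate([1033, 485, 0]) cube([29, 207, 1441]);
translate([257, 485, 0]) cube([776, 207, 18]);
translate([257, 485, 275]) cube([776, 207, 18]);
translate([257, 485, 550]) cube([776, 207, 18]);
translate([257, 485, 825]) cube([776, 207, 18]);
translate([257, 485, 1100]) cube([776, 207, 18]);
translate([257, 485, 1375]) cube([776, 207, 18]);


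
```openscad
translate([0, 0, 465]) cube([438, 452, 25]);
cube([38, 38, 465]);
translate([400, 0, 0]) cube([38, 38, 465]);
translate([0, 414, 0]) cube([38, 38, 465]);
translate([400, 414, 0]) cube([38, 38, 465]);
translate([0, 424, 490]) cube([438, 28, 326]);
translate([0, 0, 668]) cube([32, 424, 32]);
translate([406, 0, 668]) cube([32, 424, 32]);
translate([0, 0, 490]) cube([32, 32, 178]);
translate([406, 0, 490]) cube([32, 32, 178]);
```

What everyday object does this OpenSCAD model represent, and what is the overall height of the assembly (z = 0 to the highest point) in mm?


A chair. The overall height is 816 mm.

A slab on four corner posts with a tall panel at the back — a chair. The seat slab sits at z = 465 with thickness 25, and the 326 mm backrest starts at the seat top, so the overall height is 465 + 25 + 326 = 816 mm.
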